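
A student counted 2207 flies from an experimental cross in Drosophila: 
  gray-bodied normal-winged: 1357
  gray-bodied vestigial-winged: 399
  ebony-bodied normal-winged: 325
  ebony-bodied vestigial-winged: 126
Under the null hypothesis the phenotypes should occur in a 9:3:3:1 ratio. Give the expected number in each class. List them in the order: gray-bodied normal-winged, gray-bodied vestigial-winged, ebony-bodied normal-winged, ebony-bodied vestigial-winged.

The 9:3:3:1 ratio has 16 parts, so with N = 2207 the expected counts are:
  gray-bodied normal-winged: 2207 × 9/16 = 1241.4375
  gray-bodied vestigial-winged: 2207 × 3/16 = 413.8125
  ebony-bodied normal-winged: 2207 × 3/16 = 413.8125
  ebony-bodied vestigial-winged: 2207 × 1/16 = 137.9375

1241.4375, 413.8125, 413.8125, 137.9375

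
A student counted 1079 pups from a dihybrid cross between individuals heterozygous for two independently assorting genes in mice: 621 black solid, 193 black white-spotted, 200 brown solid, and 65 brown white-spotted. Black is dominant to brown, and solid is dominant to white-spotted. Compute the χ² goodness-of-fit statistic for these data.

A dihybrid F₂ with independent assortment and complete dominance at both loci gives a 9:3:3:1 phenotypic ratio.
The 9:3:3:1 ratio has 16 parts, so with N = 1079 the expected counts are:
  black solid: 1079 × 9/16 = 606.9375
  black white-spotted: 1079 × 3/16 = 202.3125
  brown solid: 1079 × 3/16 = 202.3125
  brown white-spotted: 1079 × 1/16 = 67.4375
χ² = Σ (O − E)² / E
  black solid: (621 − 606.9375)² / 606.9375 = 0.3258
  black white-spotted: (193 − 202.3125)² / 202.3125 = 0.4287
  brown solid: (200 − 202.3125)² / 202.3125 = 0.0264
  brown white-spotted: (65 − 67.4375)² / 67.4375 = 0.0881
χ² = 0.3258 + 0.4287 + 0.0264 + 0.0881 = 0.869

0.869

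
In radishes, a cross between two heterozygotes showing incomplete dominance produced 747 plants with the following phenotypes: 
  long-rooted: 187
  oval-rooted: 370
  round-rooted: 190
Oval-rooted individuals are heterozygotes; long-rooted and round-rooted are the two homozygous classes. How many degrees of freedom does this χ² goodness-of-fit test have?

With incomplete dominance, a heterozygote × heterozygote cross gives a 1:2:1 phenotypic ratio.
A goodness-of-fit test with 3 phenotype classes has df = 3 − 1 = 2.

2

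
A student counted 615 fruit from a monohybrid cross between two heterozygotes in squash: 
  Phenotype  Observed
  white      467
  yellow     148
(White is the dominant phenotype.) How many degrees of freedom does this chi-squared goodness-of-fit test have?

1

For a monohybrid cross between heterozygotes with complete dominance, the expected phenotypic ratio is 3:1.
A goodness-of-fit test with 2 phenotype classes has df = 2 − 1 = 1.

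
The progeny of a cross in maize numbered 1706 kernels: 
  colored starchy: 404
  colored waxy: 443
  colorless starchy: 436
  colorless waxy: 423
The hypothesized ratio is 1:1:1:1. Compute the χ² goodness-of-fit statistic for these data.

2.066

The 1:1:1:1 ratio has 4 parts, so with N = 1706 the expected counts are:
  colored starchy: 1706 × 1/4 = 426.5
  colored waxy: 1706 × 1/4 = 426.5
  colorless starchy: 1706 × 1/4 = 426.5
  colorless waxy: 1706 × 1/4 = 426.5
χ² = Σ (O − E)² / E
  colored starchy: (404 − 426.5)² / 426.5 = 1.1870
  colored waxy: (443 − 426.5)² / 426.5 = 0.6383
  colorless starchy: (436 − 426.5)² / 426.5 = 0.2116
  colorless waxy: (423 − 426.5)² / 426.5 = 0.0287
χ² = 1.1870 + 0.6383 + 0.2116 + 0.0287 = 2.0656 ≈ 2.066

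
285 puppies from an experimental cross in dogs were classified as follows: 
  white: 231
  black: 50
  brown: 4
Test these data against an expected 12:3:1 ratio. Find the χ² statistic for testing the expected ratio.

12.324

Total ratio parts = 16. Expected numbers out of 285:
  white: 285 × 12/16 = 213.75
  black: 285 × 3/16 = 53.4375
  brown: 285 × 1/16 = 17.8125
χ² = Σ (O − E)² / E
  white: (231 − 213.75)² / 213.75 = 1.3921
  black: (50 − 53.4375)² / 53.4375 = 0.2211
  brown: (4 − 17.8125)² / 17.8125 = 10.7107
χ² = 1.3921 + 0.2211 + 10.7107 = 12.3239 ≈ 12.324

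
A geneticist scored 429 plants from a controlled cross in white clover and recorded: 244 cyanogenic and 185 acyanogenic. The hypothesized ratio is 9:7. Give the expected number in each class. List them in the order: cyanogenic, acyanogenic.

241.3125, 187.6875

Total ratio parts = 16. Expected numbers out of 429:
  cyanogenic: 429 × 9/16 = 241.3125
  acyanogenic: 429 × 7/16 = 187.6875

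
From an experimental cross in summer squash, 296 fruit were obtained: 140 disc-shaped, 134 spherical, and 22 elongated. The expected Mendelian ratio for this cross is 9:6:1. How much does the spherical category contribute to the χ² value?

Expected counts for N = 296 under a 9:6:1 ratio (total parts = 16):
  disc-shaped: 296 × 9/16 = 166.5
  spherical: 296 × 6/16 = 111
  elongated: 296 × 1/16 = 18.5
Contribution of spherical: (134 − 111)² / 111 = 4.7658

4.766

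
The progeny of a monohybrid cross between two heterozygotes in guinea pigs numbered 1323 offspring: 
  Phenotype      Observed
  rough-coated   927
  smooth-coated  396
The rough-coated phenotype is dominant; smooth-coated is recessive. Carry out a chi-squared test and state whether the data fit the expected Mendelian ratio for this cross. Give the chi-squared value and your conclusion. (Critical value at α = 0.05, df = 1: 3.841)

For a monohybrid cross between heterozygotes with complete dominance, the expected phenotypic ratio is 3:1.
Expected counts for N = 1323 under a 3:1 ratio (total parts = 4):
  rough-coated: 1323 × 3/4 = 992.25
  smooth-coated: 1323 × 1/4 = 330.75
χ² = Σ (O − E)² / E
  rough-coated: (927 − 992.25)² / 992.25 = 4.2908
  smooth-coated: (396 − 330.75)² / 330.75 = 12.8724
χ² = 4.2908 + 12.8724 = 17.1632 ≈ 17.163
Degrees of freedom = 2 − 1 = 1; critical value at α = 0.05 is 3.841.
Since 17.163 > 3.841, we reject the null hypothesis — the data do not fit the 3:1 ratio.

17.163; not consistent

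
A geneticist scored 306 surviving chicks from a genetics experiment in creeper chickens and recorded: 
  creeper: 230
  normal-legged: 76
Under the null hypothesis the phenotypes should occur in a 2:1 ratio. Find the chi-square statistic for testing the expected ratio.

Under the 2:1 hypothesis (Σ ratio = 3, N = 306):
  creeper: 306 × 2/3 = 204
  normal-legged: 306 × 1/3 = 102
χ² = Σ (O − E)² / E
  creeper: (230 − 204)² / 204 = 3.3137
  normal-legged: (76 − 102)² / 102 = 6.6275
χ² = 3.3137 + 6.6275 = 9.9412 ≈ 9.941

9.941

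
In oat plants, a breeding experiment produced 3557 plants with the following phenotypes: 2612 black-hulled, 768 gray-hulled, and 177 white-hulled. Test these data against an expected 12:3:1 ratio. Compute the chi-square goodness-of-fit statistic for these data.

Total ratio parts = 16. Expected numbers out of 3557:
  black-hulled: 3557 × 12/16 = 2667.75
  gray-hulled: 3557 × 3/16 = 666.9375
  white-hulled: 3557 × 1/16 = 222.3125
χ² = Σ (O − E)² / E
  black-hulled: (2612 − 2667.75)² / 2667.75 = 1.1651
  gray-hulled: (768 − 666.9375)² / 666.9375 = 15.3142
  white-hulled: (177 − 222.3125)² / 222.3125 = 9.2357
χ² = 1.1651 + 15.3142 + 9.2357 = 25.715

25.715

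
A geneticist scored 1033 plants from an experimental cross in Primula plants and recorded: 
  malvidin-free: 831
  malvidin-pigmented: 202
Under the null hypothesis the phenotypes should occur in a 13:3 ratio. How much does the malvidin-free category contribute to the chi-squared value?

0.082

Under the 13:3 hypothesis (Σ ratio = 16, N = 1033):
  malvidin-free: 1033 × 13/16 = 839.3125
  malvidin-pigmented: 1033 × 3/16 = 193.6875
Contribution of malvidin-free: (831 − 839.3125)² / 839.3125 = 0.0823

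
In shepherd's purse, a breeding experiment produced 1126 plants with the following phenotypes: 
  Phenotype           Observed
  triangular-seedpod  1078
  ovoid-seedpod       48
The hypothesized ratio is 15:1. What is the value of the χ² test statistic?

Total ratio parts = 16. Expected numbers out of 1126:
  triangular-seedpod: 1126 × 15/16 = 1055.625
  ovoid-seedpod: 1126 × 1/16 = 70.375
χ² = Σ (O − E)² / E
  triangular-seedpod: (1078 − 1055.625)² / 1055.625 = 0.4743
  ovoid-seedpod: (48 − 70.375)² / 70.375 = 7.1139
χ² = 0.4743 + 7.1139 = 7.5882 ≈ 7.588

7.588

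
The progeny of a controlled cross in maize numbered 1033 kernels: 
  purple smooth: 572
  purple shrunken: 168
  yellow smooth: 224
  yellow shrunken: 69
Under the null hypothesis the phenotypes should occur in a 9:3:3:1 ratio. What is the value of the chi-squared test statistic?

Total ratio parts = 16. Expected numbers out of 1033:
  purple smooth: 1033 × 9/16 = 581.0625
  purple shrunken: 1033 × 3/16 = 193.6875
  yellow smooth: 1033 × 3/16 = 193.6875
  yellow shrunken: 1033 × 1/16 = 64.5625
χ² = Σ (O − E)² / E
  purple smooth: (572 − 581.0625)² / 581.0625 = 0.1413
  purple shrunken: (168 − 193.6875)² / 193.6875 = 3.4068
  yellow smooth: (224 − 193.6875)² / 193.6875 = 4.7440
  yellow shrunken: (69 − 64.5625)² / 64.5625 = 0.3050
χ² = 0.1413 + 3.4068 + 4.7440 + 0.3050 = 8.5971 ≈ 8.597

8.597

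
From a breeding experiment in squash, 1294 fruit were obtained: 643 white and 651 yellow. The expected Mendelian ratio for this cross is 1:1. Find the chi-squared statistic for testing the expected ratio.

0.049

Under the 1:1 hypothesis (Σ ratio = 2, N = 1294):
  white: 1294 × 1/2 = 647
  yellow: 1294 × 1/2 = 647
χ² = Σ (O − E)² / E
  white: (643 − 647)² / 647 = 0.0247
  yellow: (651 − 647)² / 647 = 0.0247
χ² = 0.0247 + 0.0247 = 0.0494 ≈ 0.049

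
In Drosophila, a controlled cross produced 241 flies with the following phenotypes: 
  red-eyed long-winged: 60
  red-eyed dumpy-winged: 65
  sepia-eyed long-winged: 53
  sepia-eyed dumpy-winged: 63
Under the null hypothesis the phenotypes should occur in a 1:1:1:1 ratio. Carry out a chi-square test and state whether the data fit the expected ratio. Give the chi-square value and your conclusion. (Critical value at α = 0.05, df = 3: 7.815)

1.373; consistent

The 1:1:1:1 ratio has 4 parts, so with N = 241 the expected counts are:
  red-eyed long-winged: 241 × 1/4 = 60.25
  red-eyed dumpy-winged: 241 × 1/4 = 60.25
  sepia-eyed long-winged: 241 × 1/4 = 60.25
  sepia-eyed dumpy-winged: 241 × 1/4 = 60.25
χ² = Σ (O − E)² / E
  red-eyed long-winged: (60 − 60.25)² / 60.25 = 0.0010
  red-eyed dumpy-winged: (65 − 60.25)² / 60.25 = 0.3745
  sepia-eyed long-winged: (53 − 60.25)² / 60.25 = 0.8724
  sepia-eyed dumpy-winged: (63 − 60.25)² / 60.25 = 0.1255
χ² = 0.0010 + 0.3745 + 0.8724 + 0.1255 = 1.3734 ≈ 1.373
Degrees of freedom = 4 − 1 = 3; critical value at α = 0.05 is 7.815.
Since 1.373 < 7.815, we fail to reject the null hypothesis — the data are consistent with the 1:1:1:1 ratio.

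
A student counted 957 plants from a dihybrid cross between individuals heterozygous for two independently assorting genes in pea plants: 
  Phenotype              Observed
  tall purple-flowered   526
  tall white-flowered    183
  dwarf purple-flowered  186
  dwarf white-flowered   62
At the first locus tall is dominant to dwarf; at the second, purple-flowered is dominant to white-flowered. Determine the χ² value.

A dihybrid F₂ with independent assortment and complete dominance at both loci gives a 9:3:3:1 phenotypic ratio.
The 9:3:3:1 ratio has 16 parts, so with N = 957 the expected counts are:
  tall purple-flowered: 957 × 9/16 = 538.3125
  tall white-flowered: 957 × 3/16 = 179.4375
  dwarf purple-flowered: 957 × 3/16 = 179.4375
  dwarf white-flowered: 957 × 1/16 = 59.8125
χ² = Σ (O − E)² / E
  tall purple-flowered: (526 − 538.3125)² / 538.3125 = 0.2816
  tall white-flowered: (183 − 179.4375)² / 179.4375 = 0.0707
  dwarf purple-flowered: (186 − 179.4375)² / 179.4375 = 0.2400
  dwarf white-flowered: (62 − 59.8125)² / 59.8125 = 0.0800
χ² = 0.2816 + 0.0707 + 0.2400 + 0.0800 = 0.6723 ≈ 0.672

0.672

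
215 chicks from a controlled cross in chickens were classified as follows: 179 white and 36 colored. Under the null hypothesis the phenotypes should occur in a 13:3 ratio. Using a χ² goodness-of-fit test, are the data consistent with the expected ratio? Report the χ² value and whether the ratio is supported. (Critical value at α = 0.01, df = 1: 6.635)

The 13:3 ratio has 16 parts, so with N = 215 the expected counts are:
  white: 215 × 13/16 = 174.6875
  colored: 215 × 3/16 = 40.3125
χ² = Σ (O − E)² / E
  white: (179 − 174.6875)² / 174.6875 = 0.1065
  colored: (36 − 40.3125)² / 40.3125 = 0.4613
χ² = 0.1065 + 0.4613 = 0.5678 ≈ 0.568
Degrees of freedom = 2 − 1 = 1; critical value at α = 0.01 is 6.635.
Since 0.568 < 6.635, we fail to reject the null hypothesis — the data are consistent with the 13:3 ratio.

0.568; consistent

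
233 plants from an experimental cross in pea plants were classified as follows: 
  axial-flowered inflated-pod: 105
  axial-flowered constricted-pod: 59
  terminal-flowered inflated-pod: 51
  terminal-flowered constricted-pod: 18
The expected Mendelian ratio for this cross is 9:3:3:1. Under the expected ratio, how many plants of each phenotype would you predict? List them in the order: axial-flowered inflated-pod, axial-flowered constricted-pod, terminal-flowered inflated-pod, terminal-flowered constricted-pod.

Under the 9:3:3:1 hypothesis (Σ ratio = 16, N = 233):
  axial-flowered inflated-pod: 233 × 9/16 = 131.0625
  axial-flowered constricted-pod: 233 × 3/16 = 43.6875
  terminal-flowered inflated-pod: 233 × 3/16 = 43.6875
  terminal-flowered constricted-pod: 233 × 1/16 = 14.5625

131.0625, 43.6875, 43.6875, 14.5625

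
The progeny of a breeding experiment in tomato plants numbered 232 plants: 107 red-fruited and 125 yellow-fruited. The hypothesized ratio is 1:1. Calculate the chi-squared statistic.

1.397

Under the 1:1 hypothesis (Σ ratio = 2, N = 232):
  red-fruited: 232 × 1/2 = 116
  yellow-fruited: 232 × 1/2 = 116
χ² = Σ (O − E)² / E
  red-fruited: (107 − 116)² / 116 = 0.6983
  yellow-fruited: (125 − 116)² / 116 = 0.6983
χ² = 0.6983 + 0.6983 = 1.3966 ≈ 1.397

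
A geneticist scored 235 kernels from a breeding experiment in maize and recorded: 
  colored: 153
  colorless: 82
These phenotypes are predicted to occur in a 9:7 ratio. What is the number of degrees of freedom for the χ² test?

A goodness-of-fit test with 2 phenotype classes has df = 2 − 1 = 1.

1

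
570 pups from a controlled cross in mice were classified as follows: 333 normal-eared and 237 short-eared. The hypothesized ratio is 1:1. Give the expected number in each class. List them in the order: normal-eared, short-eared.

Under the 1:1 hypothesis (Σ ratio = 2, N = 570):
  normal-eared: 570 × 1/2 = 285
  short-eared: 570 × 1/2 = 285

285, 285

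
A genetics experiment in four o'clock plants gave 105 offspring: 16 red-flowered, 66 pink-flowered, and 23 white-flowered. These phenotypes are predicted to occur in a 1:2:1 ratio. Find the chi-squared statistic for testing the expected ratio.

7.876

The 1:2:1 ratio has 4 parts, so with N = 105 the expected counts are:
  red-flowered: 105 × 1/4 = 26.25
  pink-flowered: 105 × 2/4 = 52.5
  white-flowered: 105 × 1/4 = 26.25
χ² = Σ (O − E)² / E
  red-flowered: (16 − 26.25)² / 26.25 = 4.0024
  pink-flowered: (66 − 52.5)² / 52.5 = 3.4714
  white-flowered: (23 − 26.25)² / 26.25 = 0.4024
χ² = 4.0024 + 3.4714 + 0.4024 = 7.8762 ≈ 7.876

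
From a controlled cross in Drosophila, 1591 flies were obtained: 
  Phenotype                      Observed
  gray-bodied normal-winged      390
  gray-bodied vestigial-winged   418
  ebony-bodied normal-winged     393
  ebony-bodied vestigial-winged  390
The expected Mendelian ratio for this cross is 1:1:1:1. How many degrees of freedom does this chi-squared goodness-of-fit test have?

A goodness-of-fit test with 4 phenotype classes has df = 4 − 1 = 3.

3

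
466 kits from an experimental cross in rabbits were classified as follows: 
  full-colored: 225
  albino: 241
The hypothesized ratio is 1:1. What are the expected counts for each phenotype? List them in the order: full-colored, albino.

233, 233

Under the 1:1 hypothesis (Σ ratio = 2, N = 466):
  full-colored: 466 × 1/2 = 233
  albino: 466 × 1/2 = 233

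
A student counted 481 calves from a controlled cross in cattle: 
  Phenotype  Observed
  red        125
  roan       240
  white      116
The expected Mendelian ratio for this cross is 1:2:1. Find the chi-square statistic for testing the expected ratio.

0.339

Under the 1:2:1 hypothesis (Σ ratio = 4, N = 481):
  red: 481 × 1/4 = 120.25
  roan: 481 × 2/4 = 240.5
  white: 481 × 1/4 = 120.25
χ² = Σ (O − E)² / E
  red: (125 − 120.25)² / 120.25 = 0.1876
  roan: (240 − 240.5)² / 240.5 = 0.0010
  white: (116 − 120.25)² / 120.25 = 0.1502
χ² = 0.1876 + 0.0010 + 0.1502 = 0.3388 ≈ 0.339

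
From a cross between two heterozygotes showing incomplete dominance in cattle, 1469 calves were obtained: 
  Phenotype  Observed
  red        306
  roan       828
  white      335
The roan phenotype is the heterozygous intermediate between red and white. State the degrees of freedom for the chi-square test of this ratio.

2

With incomplete dominance, a heterozygote × heterozygote cross gives a 1:2:1 phenotypic ratio.
A goodness-of-fit test with 3 phenotype classes has df = 3 − 1 = 2.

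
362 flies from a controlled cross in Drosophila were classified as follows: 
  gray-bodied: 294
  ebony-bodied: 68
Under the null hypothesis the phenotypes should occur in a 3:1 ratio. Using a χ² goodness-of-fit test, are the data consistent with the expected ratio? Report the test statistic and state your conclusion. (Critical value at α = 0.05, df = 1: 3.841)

Total ratio parts = 4. Expected numbers out of 362:
  gray-bodied: 362 × 3/4 = 271.5
  ebony-bodied: 362 × 1/4 = 90.5
χ² = Σ (O − E)² / E
  gray-bodied: (294 − 271.5)² / 271.5 = 1.8646
  ebony-bodied: (68 − 90.5)² / 90.5 = 5.5939
χ² = 1.8646 + 5.5939 = 7.4585 ≈ 7.459
Degrees of freedom = 2 − 1 = 1; critical value at α = 0.05 is 3.841.
Since 7.459 > 3.841, we reject the null hypothesis — the data do not fit the 3:1 ratio.

7.459; not consistent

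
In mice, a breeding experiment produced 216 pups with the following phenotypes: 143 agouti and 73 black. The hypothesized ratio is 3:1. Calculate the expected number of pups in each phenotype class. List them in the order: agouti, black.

Under the 3:1 hypothesis (Σ ratio = 4, N = 216):
  agouti: 216 × 3/4 = 162
  black: 216 × 1/4 = 54

162, 54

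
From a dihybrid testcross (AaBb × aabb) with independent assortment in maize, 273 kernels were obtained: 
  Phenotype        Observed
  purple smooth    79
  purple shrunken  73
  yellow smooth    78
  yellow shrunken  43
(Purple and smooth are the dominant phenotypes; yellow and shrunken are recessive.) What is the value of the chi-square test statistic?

A dihybrid testcross with independent assortment gives a 1:1:1:1 ratio.
Expected counts for N = 273 under a 1:1:1:1 ratio (total parts = 4):
  purple smooth: 273 × 1/4 = 68.25
  purple shrunken: 273 × 1/4 = 68.25
  yellow smooth: 273 × 1/4 = 68.25
  yellow shrunken: 273 × 1/4 = 68.25
χ² = Σ (O − E)² / E
  purple smooth: (79 − 68.25)² / 68.25 = 1.6932
  purple shrunken: (73 − 68.25)² / 68.25 = 0.3306
  yellow smooth: (78 − 68.25)² / 68.25 = 1.3929
  yellow shrunken: (43 − 68.25)² / 68.25 = 9.3416
χ² = 1.6932 + 0.3306 + 1.3929 + 9.3416 = 12.7583 ≈ 12.758

12.758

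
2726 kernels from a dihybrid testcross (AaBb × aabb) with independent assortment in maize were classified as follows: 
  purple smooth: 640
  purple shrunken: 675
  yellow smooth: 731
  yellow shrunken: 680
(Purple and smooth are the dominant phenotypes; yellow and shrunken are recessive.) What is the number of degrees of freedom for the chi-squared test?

3

A dihybrid testcross with independent assortment gives a 1:1:1:1 ratio.
A goodness-of-fit test with 4 phenotype classes has df = 4 − 1 = 3.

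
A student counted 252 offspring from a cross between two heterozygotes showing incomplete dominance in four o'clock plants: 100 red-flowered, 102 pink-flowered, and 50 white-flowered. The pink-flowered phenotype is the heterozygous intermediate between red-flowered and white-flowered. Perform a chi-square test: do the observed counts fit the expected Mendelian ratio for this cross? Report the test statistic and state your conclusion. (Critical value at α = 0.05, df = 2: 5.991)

With incomplete dominance, a heterozygote × heterozygote cross gives a 1:2:1 phenotypic ratio.
The 1:2:1 ratio has 4 parts, so with N = 252 the expected counts are:
  red-flowered: 252 × 1/4 = 63
  pink-flowered: 252 × 2/4 = 126
  white-flowered: 252 × 1/4 = 63
χ² = Σ (O − E)² / E
  red-flowered: (100 − 63)² / 63 = 21.7302
  pink-flowered: (102 − 126)² / 126 = 4.5714
  white-flowered: (50 − 63)² / 63 = 2.6825
χ² = 21.7302 + 4.5714 + 2.6825 = 28.9841 ≈ 28.984
Degrees of freedom = 3 − 1 = 2; critical value at α = 0.05 is 5.991.
Since 28.984 > 5.991, we reject the null hypothesis — the data do not fit the 1:2:1 ratio.

28.984; not consistent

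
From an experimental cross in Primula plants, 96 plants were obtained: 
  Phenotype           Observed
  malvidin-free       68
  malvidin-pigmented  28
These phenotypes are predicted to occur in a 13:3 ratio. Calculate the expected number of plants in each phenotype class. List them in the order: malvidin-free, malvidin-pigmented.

78, 18

Under the 13:3 hypothesis (Σ ratio = 16, N = 96):
  malvidin-free: 96 × 13/16 = 78
  malvidin-pigmented: 96 × 3/16 = 18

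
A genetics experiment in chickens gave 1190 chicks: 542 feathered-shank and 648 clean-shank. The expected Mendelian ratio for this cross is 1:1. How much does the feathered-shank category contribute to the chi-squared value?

4.721

Expected counts for N = 1190 under a 1:1 ratio (total parts = 2):
  feathered-shank: 1190 × 1/2 = 595
  clean-shank: 1190 × 1/2 = 595
Contribution of feathered-shank: (542 − 595)² / 595 = 4.7210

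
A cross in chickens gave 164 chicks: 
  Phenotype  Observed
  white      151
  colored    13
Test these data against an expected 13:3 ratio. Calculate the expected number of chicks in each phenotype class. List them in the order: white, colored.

133.25, 30.75

The 13:3 ratio has 16 parts, so with N = 164 the expected counts are:
  white: 164 × 13/16 = 133.25
  colored: 164 × 3/16 = 30.75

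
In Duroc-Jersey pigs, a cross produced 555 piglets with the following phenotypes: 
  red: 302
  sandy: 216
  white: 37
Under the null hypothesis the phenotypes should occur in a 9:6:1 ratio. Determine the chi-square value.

Total ratio parts = 16. Expected numbers out of 555:
  red: 555 × 9/16 = 312.1875
  sandy: 555 × 6/16 = 208.125
  white: 555 × 1/16 = 34.6875
χ² = Σ (O − E)² / E
  red: (302 − 312.1875)² / 312.1875 = 0.3324
  sandy: (216 − 208.125)² / 208.125 = 0.2980
  white: (37 − 34.6875)² / 34.6875 = 0.1542
χ² = 0.3324 + 0.2980 + 0.1542 = 0.7846 ≈ 0.785

0.785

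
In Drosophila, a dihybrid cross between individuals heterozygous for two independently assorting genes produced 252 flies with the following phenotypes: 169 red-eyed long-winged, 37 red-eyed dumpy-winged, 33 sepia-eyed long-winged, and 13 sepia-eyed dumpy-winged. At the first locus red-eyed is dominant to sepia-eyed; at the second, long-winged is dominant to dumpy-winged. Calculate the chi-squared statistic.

A dihybrid F₂ with independent assortment and complete dominance at both loci gives a 9:3:3:1 phenotypic ratio.
Expected counts for N = 252 under a 9:3:3:1 ratio (total parts = 16):
  red-eyed long-winged: 252 × 9/16 = 141.75
  red-eyed dumpy-winged: 252 × 3/16 = 47.25
  sepia-eyed long-winged: 252 × 3/16 = 47.25
  sepia-eyed dumpy-winged: 252 × 1/16 = 15.75
χ² = Σ (O − E)² / E
  red-eyed long-winged: (169 − 141.75)² / 141.75 = 5.2385
  red-eyed dumpy-winged: (37 − 47.25)² / 47.25 = 2.2235
  sepia-eyed long-winged: (33 − 47.25)² / 47.25 = 4.2976
  sepia-eyed dumpy-winged: (13 − 15.75)² / 15.75 = 0.4802
χ² = 5.2385 + 2.2235 + 4.2976 + 0.4802 = 12.2398 ≈ 12.240

12.240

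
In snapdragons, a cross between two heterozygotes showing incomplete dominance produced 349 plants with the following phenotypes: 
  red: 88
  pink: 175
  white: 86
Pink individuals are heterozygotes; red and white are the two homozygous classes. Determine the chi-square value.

0.026

With incomplete dominance, a heterozygote × heterozygote cross gives a 1:2:1 phenotypic ratio.
Expected counts for N = 349 under a 1:2:1 ratio (total parts = 4):
  red: 349 × 1/4 = 87.25
  pink: 349 × 2/4 = 174.5
  white: 349 × 1/4 = 87.25
χ² = Σ (O − E)² / E
  red: (88 − 87.25)² / 87.25 = 0.0064
  pink: (175 − 174.5)² / 174.5 = 0.0014
  white: (86 − 87.25)² / 87.25 = 0.0179
χ² = 0.0064 + 0.0014 + 0.0179 = 0.0257 ≈ 0.026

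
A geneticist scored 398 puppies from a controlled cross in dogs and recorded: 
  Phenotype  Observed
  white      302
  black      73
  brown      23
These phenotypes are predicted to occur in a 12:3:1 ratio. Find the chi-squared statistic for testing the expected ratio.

0.218

Under the 12:3:1 hypothesis (Σ ratio = 16, N = 398):
  white: 398 × 12/16 = 298.5
  black: 398 × 3/16 = 74.625
  brown: 398 × 1/16 = 24.875
χ² = Σ (O − E)² / E
  white: (302 − 298.5)² / 298.5 = 0.0410
  black: (73 − 74.625)² / 74.625 = 0.0354
  brown: (23 − 24.875)² / 24.875 = 0.1413
χ² = 0.0410 + 0.0354 + 0.1413 = 0.2177 ≈ 0.218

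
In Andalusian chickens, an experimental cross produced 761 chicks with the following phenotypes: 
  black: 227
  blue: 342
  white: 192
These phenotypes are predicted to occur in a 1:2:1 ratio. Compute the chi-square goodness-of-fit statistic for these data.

The 1:2:1 ratio has 4 parts, so with N = 761 the expected counts are:
  black: 761 × 1/4 = 190.25
  blue: 761 × 2/4 = 380.5
  white: 761 × 1/4 = 190.25
χ² = Σ (O − E)² / E
  black: (227 − 190.25)² / 190.25 = 7.0989
  blue: (342 − 380.5)² / 380.5 = 3.8955
  white: (192 − 190.25)² / 190.25 = 0.0161
χ² = 7.0989 + 3.8955 + 0.0161 = 11.0105 ≈ 11.011

11.011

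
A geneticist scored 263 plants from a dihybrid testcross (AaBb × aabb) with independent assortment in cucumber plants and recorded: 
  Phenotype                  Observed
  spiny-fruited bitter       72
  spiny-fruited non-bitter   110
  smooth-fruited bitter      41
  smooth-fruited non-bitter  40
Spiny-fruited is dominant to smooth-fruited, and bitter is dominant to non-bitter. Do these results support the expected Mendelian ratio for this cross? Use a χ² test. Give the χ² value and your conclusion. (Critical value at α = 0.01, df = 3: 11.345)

49.776; not consistent

A dihybrid testcross with independent assortment gives a 1:1:1:1 ratio.
The 1:1:1:1 ratio has 4 parts, so with N = 263 the expected counts are:
  spiny-fruited bitter: 263 × 1/4 = 65.75
  spiny-fruited non-bitter: 263 × 1/4 = 65.75
  smooth-fruited bitter: 263 × 1/4 = 65.75
  smooth-fruited non-bitter: 263 × 1/4 = 65.75
χ² = Σ (O − E)² / E
  spiny-fruited bitter: (72 − 65.75)² / 65.75 = 0.5941
  spiny-fruited non-bitter: (110 − 65.75)² / 65.75 = 29.7804
  smooth-fruited bitter: (41 − 65.75)² / 65.75 = 9.3165
  smooth-fruited non-bitter: (40 − 65.75)² / 65.75 = 10.0846
χ² = 0.5941 + 29.7804 + 9.3165 + 10.0846 = 49.7756 ≈ 49.776
Degrees of freedom = 4 − 1 = 3; critical value at α = 0.01 is 11.345.
Since 49.776 > 11.345, we reject the null hypothesis — the data do not fit the 1:1:1:1 ratio.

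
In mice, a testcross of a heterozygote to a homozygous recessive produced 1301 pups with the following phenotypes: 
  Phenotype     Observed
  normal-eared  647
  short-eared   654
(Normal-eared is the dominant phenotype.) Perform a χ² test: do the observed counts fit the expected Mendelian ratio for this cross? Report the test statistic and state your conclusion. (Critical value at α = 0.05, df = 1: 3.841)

0.038; consistent

A testcross of a heterozygote (Aa × aa) gives a 1:1 phenotypic ratio.
Total ratio parts = 2. Expected numbers out of 1301:
  normal-eared: 1301 × 1/2 = 650.5
  short-eared: 1301 × 1/2 = 650.5
χ² = Σ (O − E)² / E
  normal-eared: (647 − 650.5)² / 650.5 = 0.0188
  short-eared: (654 − 650.5)² / 650.5 = 0.0188
χ² = 0.0188 + 0.0188 = 0.0376 ≈ 0.038
Degrees of freedom = 2 − 1 = 1; critical value at α = 0.05 is 3.841.
Since 0.038 < 3.841, we fail to reject the null hypothesis — the data are consistent with the 1:1 ratio.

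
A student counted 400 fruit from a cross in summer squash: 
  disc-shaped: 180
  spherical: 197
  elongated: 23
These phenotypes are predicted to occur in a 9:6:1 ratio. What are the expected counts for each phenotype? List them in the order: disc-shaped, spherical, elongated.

225, 150, 25

Expected counts for N = 400 under a 9:6:1 ratio (total parts = 16):
  disc-shaped: 400 × 9/16 = 225
  spherical: 400 × 6/16 = 150
  elongated: 400 × 1/16 = 25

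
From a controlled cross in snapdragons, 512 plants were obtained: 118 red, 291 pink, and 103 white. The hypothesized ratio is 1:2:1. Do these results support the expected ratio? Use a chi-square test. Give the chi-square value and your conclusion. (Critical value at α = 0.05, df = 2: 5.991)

Total ratio parts = 4. Expected numbers out of 512:
  red: 512 × 1/4 = 128
  pink: 512 × 2/4 = 256
  white: 512 × 1/4 = 128
χ² = Σ (O − E)² / E
  red: (118 − 128)² / 128 = 0.7812
  pink: (291 − 256)² / 256 = 4.7852
  white: (103 − 128)² / 128 = 4.8828
χ² = 0.7812 + 4.7852 + 4.8828 = 10.4492 ≈ 10.449
Degrees of freedom = 3 − 1 = 2; critical value at α = 0.05 is 5.991.
Since 10.449 > 5.991, we reject the null hypothesis — the data do not fit the 1:2:1 ratio.

10.449; not consistent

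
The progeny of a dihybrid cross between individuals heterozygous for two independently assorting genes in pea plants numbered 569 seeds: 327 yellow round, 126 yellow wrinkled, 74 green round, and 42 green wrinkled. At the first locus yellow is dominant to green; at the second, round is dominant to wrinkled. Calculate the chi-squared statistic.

A dihybrid F₂ with independent assortment and complete dominance at both loci gives a 9:3:3:1 phenotypic ratio.
Total ratio parts = 16. Expected numbers out of 569:
  yellow round: 569 × 9/16 = 320.0625
  yellow wrinkled: 569 × 3/16 = 106.6875
  green round: 569 × 3/16 = 106.6875
  green wrinkled: 569 × 1/16 = 35.5625
χ² = Σ (O − E)² / E
  yellow round: (327 − 320.0625)² / 320.0625 = 0.1504
  yellow wrinkled: (126 − 106.6875)² / 106.6875 = 3.4959
  green round: (74 − 106.6875)² / 106.6875 = 10.0150
  green wrinkled: (42 − 35.5625)² / 35.5625 = 1.1653
χ² = 0.1504 + 3.4959 + 10.0150 + 1.1653 = 14.8266 ≈ 14.827

14.827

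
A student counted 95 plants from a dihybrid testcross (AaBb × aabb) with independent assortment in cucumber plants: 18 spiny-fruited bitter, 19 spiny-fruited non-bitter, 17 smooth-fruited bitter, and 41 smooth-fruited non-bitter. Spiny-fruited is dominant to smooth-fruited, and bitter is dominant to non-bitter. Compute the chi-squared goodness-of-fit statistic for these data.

A dihybrid testcross with independent assortment gives a 1:1:1:1 ratio.
Expected counts for N = 95 under a 1:1:1:1 ratio (total parts = 4):
  spiny-fruited bitter: 95 × 1/4 = 23.75
  spiny-fruited non-bitter: 95 × 1/4 = 23.75
  smooth-fruited bitter: 95 × 1/4 = 23.75
  smooth-fruited non-bitter: 95 × 1/4 = 23.75
χ² = Σ (O − E)² / E
  spiny-fruited bitter: (18 − 23.75)² / 23.75 = 1.3921
  spiny-fruited non-bitter: (19 − 23.75)² / 23.75 = 0.9500
  smooth-fruited bitter: (17 − 23.75)² / 23.75 = 1.9184
  smooth-fruited non-bitter: (41 − 23.75)² / 23.75 = 12.5289
χ² = 1.3921 + 0.9500 + 1.9184 + 12.5289 = 16.7894 ≈ 16.789

16.789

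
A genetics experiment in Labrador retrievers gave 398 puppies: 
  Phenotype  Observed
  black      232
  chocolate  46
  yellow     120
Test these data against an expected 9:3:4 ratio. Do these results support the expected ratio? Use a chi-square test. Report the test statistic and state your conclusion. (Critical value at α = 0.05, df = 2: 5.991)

15.499; not consistent

Under the 9:3:4 hypothesis (Σ ratio = 16, N = 398):
  black: 398 × 9/16 = 223.875
  chocolate: 398 × 3/16 = 74.625
  yellow: 398 × 4/16 = 99.5
χ² = Σ (O − E)² / E
  black: (232 − 223.875)² / 223.875 = 0.2949
  chocolate: (46 − 74.625)² / 74.625 = 10.9801
  yellow: (120 − 99.5)² / 99.5 = 4.2236
χ² = 0.2949 + 10.9801 + 4.2236 = 15.4986 ≈ 15.499
Degrees of freedom = 3 − 1 = 2; critical value at α = 0.05 is 5.991.
Since 15.499 > 5.991, we reject the null hypothesis — the data do not fit the 9:3:4 ratio.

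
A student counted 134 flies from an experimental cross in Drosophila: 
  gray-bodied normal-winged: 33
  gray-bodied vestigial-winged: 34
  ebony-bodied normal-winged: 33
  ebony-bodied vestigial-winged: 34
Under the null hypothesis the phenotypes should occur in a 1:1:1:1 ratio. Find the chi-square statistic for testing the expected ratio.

Expected counts for N = 134 under a 1:1:1:1 ratio (total parts = 4):
  gray-bodied normal-winged: 134 × 1/4 = 33.5
  gray-bodied vestigial-winged: 134 × 1/4 = 33.5
  ebony-bodied normal-winged: 134 × 1/4 = 33.5
  ebony-bodied vestigial-winged: 134 × 1/4 = 33.5
χ² = Σ (O − E)² / E
  gray-bodied normal-winged: (33 − 33.5)² / 33.5 = 0.0075
  gray-bodied vestigial-winged: (34 − 33.5)² / 33.5 = 0.0075
  ebony-bodied normal-winged: (33 − 33.5)² / 33.5 = 0.0075
  ebony-bodied vestigial-winged: (34 − 33.5)² / 33.5 = 0.0075
χ² = 0.0075 + 0.0075 + 0.0075 + 0.0075 = 0.030

0.030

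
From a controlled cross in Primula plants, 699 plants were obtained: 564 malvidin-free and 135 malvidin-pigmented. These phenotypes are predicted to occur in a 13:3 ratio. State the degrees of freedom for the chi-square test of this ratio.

A goodness-of-fit test with 2 phenotype classes has df = 2 − 1 = 1.

1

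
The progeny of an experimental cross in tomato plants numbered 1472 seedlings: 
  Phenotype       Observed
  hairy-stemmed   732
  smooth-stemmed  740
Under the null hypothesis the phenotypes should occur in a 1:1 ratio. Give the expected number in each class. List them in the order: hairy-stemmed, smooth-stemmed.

736, 736

The 1:1 ratio has 2 parts, so with N = 1472 the expected counts are:
  hairy-stemmed: 1472 × 1/2 = 736
  smooth-stemmed: 1472 × 1/2 = 736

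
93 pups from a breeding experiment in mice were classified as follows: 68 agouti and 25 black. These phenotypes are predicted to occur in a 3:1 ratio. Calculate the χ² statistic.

Under the 3:1 hypothesis (Σ ratio = 4, N = 93):
  agouti: 93 × 3/4 = 69.75
  black: 93 × 1/4 = 23.25
χ² = Σ (O − E)² / E
  agouti: (68 − 69.75)² / 69.75 = 0.0439
  black: (25 − 23.25)² / 23.25 = 0.1317
χ² = 0.0439 + 0.1317 = 0.1756 ≈ 0.176

0.176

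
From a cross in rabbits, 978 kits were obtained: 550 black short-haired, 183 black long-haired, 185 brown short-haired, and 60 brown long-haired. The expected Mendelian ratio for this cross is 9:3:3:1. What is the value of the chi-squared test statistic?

0.036

Under the 9:3:3:1 hypothesis (Σ ratio = 16, N = 978):
  black short-haired: 978 × 9/16 = 550.125
  black long-haired: 978 × 3/16 = 183.375
  brown short-haired: 978 × 3/16 = 183.375
  brown long-haired: 978 × 1/16 = 61.125
χ² = Σ (O − E)² / E
  black short-haired: (550 − 550.125)² / 550.125 = 0.0000
  black long-haired: (183 − 183.375)² / 183.375 = 0.0008
  brown short-haired: (185 − 183.375)² / 183.375 = 0.0144
  brown long-haired: (60 − 61.125)² / 61.125 = 0.0207
χ² = 0.0000 + 0.0008 + 0.0144 + 0.0207 = 0.0359 ≈ 0.036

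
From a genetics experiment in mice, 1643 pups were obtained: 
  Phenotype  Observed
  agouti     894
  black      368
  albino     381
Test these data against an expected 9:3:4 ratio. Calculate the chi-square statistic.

Expected counts for N = 1643 under a 9:3:4 ratio (total parts = 16):
  agouti: 1643 × 9/16 = 924.1875
  black: 1643 × 3/16 = 308.0625
  albino: 1643 × 4/16 = 410.75
χ² = Σ (O − E)² / E
  agouti: (894 − 924.1875)² / 924.1875 = 0.9860
  black: (368 − 308.0625)² / 308.0625 = 11.6616
  albino: (381 − 410.75)² / 410.75 = 2.1547
χ² = 0.9860 + 11.6616 + 2.1547 = 14.8023 ≈ 14.802

14.802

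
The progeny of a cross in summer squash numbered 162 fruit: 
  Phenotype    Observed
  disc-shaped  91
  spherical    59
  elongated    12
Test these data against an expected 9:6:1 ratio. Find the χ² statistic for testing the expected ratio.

Expected counts for N = 162 under a 9:6:1 ratio (total parts = 16):
  disc-shaped: 162 × 9/16 = 91.125
  spherical: 162 × 6/16 = 60.75
  elongated: 162 × 1/16 = 10.125
χ² = Σ (O − E)² / E
  disc-shaped: (91 − 91.125)² / 91.125 = 0.0002
  spherical: (59 − 60.75)² / 60.75 = 0.0504
  elongated: (12 − 10.125)² / 10.125 = 0.3472
χ² = 0.0002 + 0.0504 + 0.3472 = 0.3978 ≈ 0.398

0.398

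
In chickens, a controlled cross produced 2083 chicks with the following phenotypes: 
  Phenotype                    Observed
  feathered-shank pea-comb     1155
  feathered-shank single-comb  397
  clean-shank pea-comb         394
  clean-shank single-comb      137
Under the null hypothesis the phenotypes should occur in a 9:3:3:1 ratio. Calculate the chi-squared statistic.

Expected counts for N = 2083 under a 9:3:3:1 ratio (total parts = 16):
  feathered-shank pea-comb: 2083 × 9/16 = 1171.6875
  feathered-shank single-comb: 2083 × 3/16 = 390.5625
  clean-shank pea-comb: 2083 × 3/16 = 390.5625
  clean-shank single-comb: 2083 × 1/16 = 130.1875
χ² = Σ (O − E)² / E
  feathered-shank pea-comb: (1155 − 1171.6875)² / 1171.6875 = 0.2377
  feathered-shank single-comb: (397 − 390.5625)² / 390.5625 = 0.1061
  clean-shank pea-comb: (394 − 390.5625)² / 390.5625 = 0.0303
  clean-shank single-comb: (137 − 130.1875)² / 130.1875 = 0.3565
χ² = 0.2377 + 0.1061 + 0.0303 + 0.3565 = 0.7306 ≈ 0.731

0.731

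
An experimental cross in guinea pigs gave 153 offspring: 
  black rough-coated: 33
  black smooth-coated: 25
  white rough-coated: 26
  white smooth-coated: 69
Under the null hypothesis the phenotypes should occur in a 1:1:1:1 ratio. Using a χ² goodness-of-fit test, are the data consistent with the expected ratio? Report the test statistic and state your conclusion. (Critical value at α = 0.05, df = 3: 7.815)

Total ratio parts = 4. Expected numbers out of 153:
  black rough-coated: 153 × 1/4 = 38.25
  black smooth-coated: 153 × 1/4 = 38.25
  white rough-coated: 153 × 1/4 = 38.25
  white smooth-coated: 153 × 1/4 = 38.25
χ² = Σ (O − E)² / E
  black rough-coated: (33 − 38.25)² / 38.25 = 0.7206
  black smooth-coated: (25 − 38.25)² / 38.25 = 4.5899
  white rough-coated: (26 − 38.25)² / 38.25 = 3.9232
  white smooth-coated: (69 − 38.25)² / 38.25 = 24.7206
χ² = 0.7206 + 4.5899 + 3.9232 + 24.7206 = 33.9543 ≈ 33.954
Degrees of freedom = 4 − 1 = 3; critical value at α = 0.05 is 7.815.
Since 33.954 > 7.815, we reject the null hypothesis — the data do not fit the 1:1:1:1 ratio.

33.954; not consistent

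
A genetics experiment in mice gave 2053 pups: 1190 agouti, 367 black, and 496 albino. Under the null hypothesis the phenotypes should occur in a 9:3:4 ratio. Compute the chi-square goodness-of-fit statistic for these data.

2.488

The 9:3:4 ratio has 16 parts, so with N = 2053 the expected counts are:
  agouti: 2053 × 9/16 = 1154.8125
  black: 2053 × 3/16 = 384.9375
  albino: 2053 × 4/16 = 513.25
χ² = Σ (O − E)² / E
  agouti: (1190 − 1154.8125)² / 1154.8125 = 1.0722
  black: (367 − 384.9375)² / 384.9375 = 0.8359
  albino: (496 − 513.25)² / 513.25 = 0.5798
χ² = 1.0722 + 0.8359 + 0.5798 = 2.4879 ≈ 2.488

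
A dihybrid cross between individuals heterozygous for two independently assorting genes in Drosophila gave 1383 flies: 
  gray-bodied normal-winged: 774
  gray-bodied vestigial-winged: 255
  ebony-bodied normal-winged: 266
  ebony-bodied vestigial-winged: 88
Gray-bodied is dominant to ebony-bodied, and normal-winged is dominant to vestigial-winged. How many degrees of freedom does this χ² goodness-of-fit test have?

A dihybrid F₂ with independent assortment and complete dominance at both loci gives a 9:3:3:1 phenotypic ratio.
A goodness-of-fit test with 4 phenotype classes has df = 4 − 1 = 3.

3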